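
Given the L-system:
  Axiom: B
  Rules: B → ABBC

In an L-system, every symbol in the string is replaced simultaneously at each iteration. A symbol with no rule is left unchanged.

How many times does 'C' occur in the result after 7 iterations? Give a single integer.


Answer: 127

Derivation:
Step 0: B  (0 'C')
Step 1: ABBC  (1 'C')
Step 2: AABBCABBCC  (3 'C')
Step 3: AAABBCABBCCAABBCABBCCC  (7 'C')
Step 4: AAAABBCABBCCAABBCABBCCCAAABBCABBCCAABBCABBCCCC  (15 'C')
Step 5: AAAAABBCABBCCAABBCABBCCCAAABBCABBCCAABBCABBCCCCAAAABBCABBCCAABBCABBCCCAAABBCABBCCAABBCABBCCCCC  (31 'C')
Step 6: AAAAAABBCABBCCAABBCABBCCCAAABBCABBCCAABBCABBCCCCAAAABBCABBCCAABBCABBCCCAAABBCABBCCAABBCABBCCCCCAAAAABBCABBCCAABBCABBCCCAAABBCABBCCAABBCABBCCCCAAAABBCABBCCAABBCABBCCCAAABBCABBCCAABBCABBCCCCCC  (63 'C')
Step 7: AAAAAAABBCABBCCAABBCABBCCCAAABBCABBCCAABBCABBCCCCAAAABBCABBCCAABBCABBCCCAAABBCABBCCAABBCABBCCCCCAAAAABBCABBCCAABBCABBCCCAAABBCABBCCAABBCABBCCCCAAAABBCABBCCAABBCABBCCCAAABBCABBCCAABBCABBCCCCCCAAAAAABBCABBCCAABBCABBCCCAAABBCABBCCAABBCABBCCCCAAAABBCABBCCAABBCABBCCCAAABBCABBCCAABBCABBCCCCCAAAAABBCABBCCAABBCABBCCCAAABBCABBCCAABBCABBCCCCAAAABBCABBCCAABBCABBCCCAAABBCABBCCAABBCABBCCCCCCC  (127 'C')


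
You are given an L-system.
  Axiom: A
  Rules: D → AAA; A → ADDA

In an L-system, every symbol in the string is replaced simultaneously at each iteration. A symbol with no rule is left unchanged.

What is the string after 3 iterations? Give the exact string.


Answer: ADDAAAAAAAADDAADDAADDAADDAADDAADDAADDAADDAAAAAAAADDA

Derivation:
Step 0: A
Step 1: ADDA
Step 2: ADDAAAAAAAADDA
Step 3: ADDAAAAAAAADDAADDAADDAADDAADDAADDAADDAADDAAAAAAAADDA


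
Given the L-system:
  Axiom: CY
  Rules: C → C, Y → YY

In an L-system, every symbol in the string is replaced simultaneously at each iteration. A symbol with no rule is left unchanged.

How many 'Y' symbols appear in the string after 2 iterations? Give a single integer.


Step 0: CY  (1 'Y')
Step 1: CYY  (2 'Y')
Step 2: CYYYY  (4 'Y')

Answer: 4


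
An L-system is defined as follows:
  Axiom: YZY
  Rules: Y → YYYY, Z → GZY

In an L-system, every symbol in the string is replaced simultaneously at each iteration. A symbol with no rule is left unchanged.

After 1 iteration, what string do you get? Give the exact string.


Step 0: YZY
Step 1: YYYYGZYYYYY

Answer: YYYYGZYYYYY


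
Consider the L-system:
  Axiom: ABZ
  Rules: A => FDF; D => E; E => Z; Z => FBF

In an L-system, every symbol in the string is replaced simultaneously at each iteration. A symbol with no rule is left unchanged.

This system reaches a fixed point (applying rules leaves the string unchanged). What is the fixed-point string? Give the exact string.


Step 0: ABZ
Step 1: FDFBFBF
Step 2: FEFBFBF
Step 3: FZFBFBF
Step 4: FFBFFBFBF
Step 5: FFBFFBFBF  (unchanged — fixed point at step 4)

Answer: FFBFFBFBF


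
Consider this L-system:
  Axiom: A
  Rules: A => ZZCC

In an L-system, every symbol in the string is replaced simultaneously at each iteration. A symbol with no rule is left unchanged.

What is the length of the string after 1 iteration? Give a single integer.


Answer: 4

Derivation:
Step 0: length = 1
Step 1: length = 4


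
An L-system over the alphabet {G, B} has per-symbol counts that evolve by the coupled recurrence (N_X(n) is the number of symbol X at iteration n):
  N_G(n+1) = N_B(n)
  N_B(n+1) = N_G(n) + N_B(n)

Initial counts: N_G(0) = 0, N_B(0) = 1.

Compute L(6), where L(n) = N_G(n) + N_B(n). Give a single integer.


Step 0: N_G=0, N_B=1, L=1
Step 1: N_G=1, N_B=1, L=2
Step 2: N_G=1, N_B=2, L=3
Step 3: N_G=2, N_B=3, L=5
Step 4: N_G=3, N_B=5, L=8
Step 5: N_G=5, N_B=8, L=13
Step 6: N_G=8, N_B=13, L=21

Answer: 21


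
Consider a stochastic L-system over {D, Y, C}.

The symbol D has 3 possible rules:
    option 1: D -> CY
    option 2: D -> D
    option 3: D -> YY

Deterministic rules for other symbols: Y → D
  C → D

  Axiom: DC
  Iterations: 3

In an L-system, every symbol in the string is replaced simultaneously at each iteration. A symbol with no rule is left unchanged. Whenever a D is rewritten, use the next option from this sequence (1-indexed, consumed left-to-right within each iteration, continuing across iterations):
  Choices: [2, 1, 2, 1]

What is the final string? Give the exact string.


Answer: DDCY

Derivation:
Step 0: DC
Step 1: DD  (used choices [2])
Step 2: CYD  (used choices [1, 2])
Step 3: DDCY  (used choices [1])


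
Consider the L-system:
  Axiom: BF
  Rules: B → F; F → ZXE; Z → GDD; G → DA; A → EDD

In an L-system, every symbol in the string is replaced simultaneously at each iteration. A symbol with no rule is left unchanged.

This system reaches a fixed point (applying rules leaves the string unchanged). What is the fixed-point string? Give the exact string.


Step 0: BF
Step 1: FZXE
Step 2: ZXEGDDXE
Step 3: GDDXEDADDXE
Step 4: DADDXEDEDDDDXE
Step 5: DEDDDDXEDEDDDDXE
Step 6: DEDDDDXEDEDDDDXE  (unchanged — fixed point at step 5)

Answer: DEDDDDXEDEDDDDXE


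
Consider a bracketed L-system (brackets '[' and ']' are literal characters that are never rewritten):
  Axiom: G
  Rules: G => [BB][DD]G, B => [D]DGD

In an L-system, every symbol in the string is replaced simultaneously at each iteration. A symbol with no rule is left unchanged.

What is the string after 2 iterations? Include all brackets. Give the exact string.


Answer: [[D]DGD[D]DGD][DD][BB][DD]G

Derivation:
Step 0: G
Step 1: [BB][DD]G
Step 2: [[D]DGD[D]DGD][DD][BB][DD]G


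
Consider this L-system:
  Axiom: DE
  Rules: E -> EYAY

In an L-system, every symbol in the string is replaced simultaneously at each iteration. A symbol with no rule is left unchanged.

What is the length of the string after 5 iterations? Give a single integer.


Step 0: length = 2
Step 1: length = 5
Step 2: length = 8
Step 3: length = 11
Step 4: length = 14
Step 5: length = 17

Answer: 17


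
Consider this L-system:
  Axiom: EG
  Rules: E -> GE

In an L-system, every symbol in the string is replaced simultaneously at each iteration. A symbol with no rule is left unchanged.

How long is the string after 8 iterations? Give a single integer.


Step 0: length = 2
Step 1: length = 3
Step 2: length = 4
Step 3: length = 5
Step 4: length = 6
Step 5: length = 7
Step 6: length = 8
Step 7: length = 9
Step 8: length = 10

Answer: 10


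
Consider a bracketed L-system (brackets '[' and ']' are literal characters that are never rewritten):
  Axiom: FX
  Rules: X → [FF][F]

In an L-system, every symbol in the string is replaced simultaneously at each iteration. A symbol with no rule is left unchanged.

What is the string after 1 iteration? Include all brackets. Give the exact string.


Answer: F[FF][F]

Derivation:
Step 0: FX
Step 1: F[FF][F]


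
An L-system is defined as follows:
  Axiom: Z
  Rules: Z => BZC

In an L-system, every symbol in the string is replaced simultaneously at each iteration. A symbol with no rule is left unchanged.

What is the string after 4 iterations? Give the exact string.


Step 0: Z
Step 1: BZC
Step 2: BBZCC
Step 3: BBBZCCC
Step 4: BBBBZCCCC

Answer: BBBBZCCCC


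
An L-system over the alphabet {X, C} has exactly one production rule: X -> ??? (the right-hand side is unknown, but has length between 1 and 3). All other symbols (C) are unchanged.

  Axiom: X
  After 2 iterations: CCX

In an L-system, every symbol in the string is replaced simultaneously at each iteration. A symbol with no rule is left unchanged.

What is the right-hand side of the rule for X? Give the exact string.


Answer: CX

Derivation:
Trying X -> CX:
  Step 0: X
  Step 1: CX
  Step 2: CCX
Matches the given result.


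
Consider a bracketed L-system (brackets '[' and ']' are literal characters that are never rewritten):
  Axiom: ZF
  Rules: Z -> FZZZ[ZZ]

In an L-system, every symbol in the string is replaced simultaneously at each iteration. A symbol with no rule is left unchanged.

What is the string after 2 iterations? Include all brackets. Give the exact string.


Answer: FFZZZ[ZZ]FZZZ[ZZ]FZZZ[ZZ][FZZZ[ZZ]FZZZ[ZZ]]F

Derivation:
Step 0: ZF
Step 1: FZZZ[ZZ]F
Step 2: FFZZZ[ZZ]FZZZ[ZZ]FZZZ[ZZ][FZZZ[ZZ]FZZZ[ZZ]]F


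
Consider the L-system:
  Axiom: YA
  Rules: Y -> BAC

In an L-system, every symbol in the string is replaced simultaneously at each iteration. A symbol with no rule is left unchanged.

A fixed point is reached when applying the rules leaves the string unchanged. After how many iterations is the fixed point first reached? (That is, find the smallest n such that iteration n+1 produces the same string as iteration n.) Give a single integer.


Answer: 1

Derivation:
Step 0: YA
Step 1: BACA
Step 2: BACA  (unchanged — fixed point at step 1)


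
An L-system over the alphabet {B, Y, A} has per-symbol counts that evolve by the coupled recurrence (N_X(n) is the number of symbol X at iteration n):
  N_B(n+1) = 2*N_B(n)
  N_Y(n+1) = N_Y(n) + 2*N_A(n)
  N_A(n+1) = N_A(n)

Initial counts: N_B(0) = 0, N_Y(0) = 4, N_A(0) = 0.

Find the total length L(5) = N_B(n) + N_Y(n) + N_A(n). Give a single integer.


Step 0: N_B=0, N_Y=4, N_A=0, L=4
Step 1: N_B=0, N_Y=4, N_A=0, L=4
Step 2: N_B=0, N_Y=4, N_A=0, L=4
Step 3: N_B=0, N_Y=4, N_A=0, L=4
Step 4: N_B=0, N_Y=4, N_A=0, L=4
Step 5: N_B=0, N_Y=4, N_A=0, L=4

Answer: 4


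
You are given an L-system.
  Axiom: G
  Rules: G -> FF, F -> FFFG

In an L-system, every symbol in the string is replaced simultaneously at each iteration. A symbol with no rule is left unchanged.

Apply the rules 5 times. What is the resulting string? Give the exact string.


Answer: FFFGFFFGFFFGFFFFFGFFFGFFFGFFFFFGFFFGFFFGFFFFFGFFFGFFFGFFFGFFFGFFFFFGFFFGFFFGFFFFFGFFFGFFFGFFFFFGFFFGFFFGFFFGFFFGFFFFFGFFFGFFFGFFFFFGFFFGFFFGFFFFFGFFFGFFFGFFFGFFFGFFFFFGFFFGFFFGFFFFFGFFFGFFFGFFFFFGFFFGFFFGFFFFFGFFFGFFFGFFFFFGFFFGFFFGFFFGFFFGFFFFFGFFFGFFFGFFFFFGFFFGFFFGFFFFFGFFFGFFFGFFFGFFFGFFFFFGFFFGFFFGFFFFFGFFFGFFFGFFFFFGFFFGFFFGFFFGFFFGFFFFFGFFFGFFFGFF

Derivation:
Step 0: G
Step 1: FF
Step 2: FFFGFFFG
Step 3: FFFGFFFGFFFGFFFFFGFFFGFFFGFF
Step 4: FFFGFFFGFFFGFFFFFGFFFGFFFGFFFFFGFFFGFFFGFFFFFGFFFGFFFGFFFGFFFGFFFFFGFFFGFFFGFFFFFGFFFGFFFGFFFFFGFFFG
Step 5: FFFGFFFGFFFGFFFFFGFFFGFFFGFFFFFGFFFGFFFGFFFFFGFFFGFFFGFFFGFFFGFFFFFGFFFGFFFGFFFFFGFFFGFFFGFFFFFGFFFGFFFGFFFGFFFGFFFFFGFFFGFFFGFFFFFGFFFGFFFGFFFFFGFFFGFFFGFFFGFFFGFFFFFGFFFGFFFGFFFFFGFFFGFFFGFFFFFGFFFGFFFGFFFFFGFFFGFFFGFFFFFGFFFGFFFGFFFGFFFGFFFFFGFFFGFFFGFFFFFGFFFGFFFGFFFFFGFFFGFFFGFFFGFFFGFFFFFGFFFGFFFGFFFFFGFFFGFFFGFFFFFGFFFGFFFGFFFGFFFGFFFFFGFFFGFFFGFF


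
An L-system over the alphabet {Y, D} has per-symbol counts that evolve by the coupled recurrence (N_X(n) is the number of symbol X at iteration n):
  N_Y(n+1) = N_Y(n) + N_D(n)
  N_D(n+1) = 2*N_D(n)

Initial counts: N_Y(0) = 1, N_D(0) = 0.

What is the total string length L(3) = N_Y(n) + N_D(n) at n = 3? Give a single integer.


Step 0: N_Y=1, N_D=0, L=1
Step 1: N_Y=1, N_D=0, L=1
Step 2: N_Y=1, N_D=0, L=1
Step 3: N_Y=1, N_D=0, L=1

Answer: 1


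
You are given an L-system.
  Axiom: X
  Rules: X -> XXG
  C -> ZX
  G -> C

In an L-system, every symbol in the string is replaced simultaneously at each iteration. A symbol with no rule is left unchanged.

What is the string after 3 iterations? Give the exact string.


Step 0: X
Step 1: XXG
Step 2: XXGXXGC
Step 3: XXGXXGCXXGXXGCZX

Answer: XXGXXGCXXGXXGCZX


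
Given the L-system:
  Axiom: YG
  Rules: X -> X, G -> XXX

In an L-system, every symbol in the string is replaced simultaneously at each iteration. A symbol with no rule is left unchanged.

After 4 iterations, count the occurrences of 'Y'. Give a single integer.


Step 0: YG  (1 'Y')
Step 1: YXXX  (1 'Y')
Step 2: YXXX  (1 'Y')
Step 3: YXXX  (1 'Y')
Step 4: YXXX  (1 'Y')

Answer: 1


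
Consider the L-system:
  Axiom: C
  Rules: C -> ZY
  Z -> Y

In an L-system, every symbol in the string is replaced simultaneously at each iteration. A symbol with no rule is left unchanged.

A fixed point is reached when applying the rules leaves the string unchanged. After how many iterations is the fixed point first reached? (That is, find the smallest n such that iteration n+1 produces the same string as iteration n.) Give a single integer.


Step 0: C
Step 1: ZY
Step 2: YY
Step 3: YY  (unchanged — fixed point at step 2)

Answer: 2


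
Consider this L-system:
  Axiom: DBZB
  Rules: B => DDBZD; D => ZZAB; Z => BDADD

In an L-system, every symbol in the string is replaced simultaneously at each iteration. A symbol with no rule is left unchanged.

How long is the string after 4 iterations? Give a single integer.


Answer: 1169

Derivation:
Step 0: length = 4
Step 1: length = 19
Step 2: length = 78
Step 3: length = 306
Step 4: length = 1169


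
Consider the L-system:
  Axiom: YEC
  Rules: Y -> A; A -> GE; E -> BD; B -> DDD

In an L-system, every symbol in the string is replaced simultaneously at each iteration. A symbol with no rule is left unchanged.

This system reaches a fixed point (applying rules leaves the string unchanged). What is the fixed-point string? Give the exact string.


Step 0: YEC
Step 1: ABDC
Step 2: GEDDDDC
Step 3: GBDDDDDC
Step 4: GDDDDDDDDC
Step 5: GDDDDDDDDC  (unchanged — fixed point at step 4)

Answer: GDDDDDDDDC


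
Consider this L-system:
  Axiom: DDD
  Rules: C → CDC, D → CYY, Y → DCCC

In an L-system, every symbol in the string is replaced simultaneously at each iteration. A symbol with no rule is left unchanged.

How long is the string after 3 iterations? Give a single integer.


Step 0: length = 3
Step 1: length = 9
Step 2: length = 33
Step 3: length = 99

Answer: 99


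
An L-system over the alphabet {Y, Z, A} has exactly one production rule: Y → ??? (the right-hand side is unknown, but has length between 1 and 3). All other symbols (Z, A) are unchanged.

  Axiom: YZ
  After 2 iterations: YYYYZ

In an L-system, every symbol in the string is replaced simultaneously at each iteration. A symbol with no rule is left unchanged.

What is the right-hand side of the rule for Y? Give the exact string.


Trying Y → YY:
  Step 0: YZ
  Step 1: YYZ
  Step 2: YYYYZ
Matches the given result.

Answer: YY


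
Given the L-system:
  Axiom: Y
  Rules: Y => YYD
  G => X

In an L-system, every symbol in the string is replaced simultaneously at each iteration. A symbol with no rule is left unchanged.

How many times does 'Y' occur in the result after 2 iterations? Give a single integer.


Step 0: Y  (1 'Y')
Step 1: YYD  (2 'Y')
Step 2: YYDYYDD  (4 'Y')

Answer: 4


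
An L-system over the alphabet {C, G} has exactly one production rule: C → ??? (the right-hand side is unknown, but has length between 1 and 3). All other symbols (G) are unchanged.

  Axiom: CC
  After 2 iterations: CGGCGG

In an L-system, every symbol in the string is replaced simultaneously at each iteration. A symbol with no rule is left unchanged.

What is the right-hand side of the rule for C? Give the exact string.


Answer: CG

Derivation:
Trying C → CG:
  Step 0: CC
  Step 1: CGCG
  Step 2: CGGCGG
Matches the given result.


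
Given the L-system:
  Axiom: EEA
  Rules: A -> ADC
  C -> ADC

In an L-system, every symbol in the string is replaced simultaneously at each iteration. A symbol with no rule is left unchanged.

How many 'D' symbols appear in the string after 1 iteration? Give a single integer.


Step 0: EEA  (0 'D')
Step 1: EEADC  (1 'D')

Answer: 1


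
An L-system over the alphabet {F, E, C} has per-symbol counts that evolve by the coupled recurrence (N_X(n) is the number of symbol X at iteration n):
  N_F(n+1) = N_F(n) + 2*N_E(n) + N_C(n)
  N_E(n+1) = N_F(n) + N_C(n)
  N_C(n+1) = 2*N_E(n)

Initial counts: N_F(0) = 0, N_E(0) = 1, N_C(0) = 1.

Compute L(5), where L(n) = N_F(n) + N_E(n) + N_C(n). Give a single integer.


Answer: 246

Derivation:
Step 0: N_F=0, N_E=1, N_C=1, L=2
Step 1: N_F=3, N_E=1, N_C=2, L=6
Step 2: N_F=7, N_E=5, N_C=2, L=14
Step 3: N_F=19, N_E=9, N_C=10, L=38
Step 4: N_F=47, N_E=29, N_C=18, L=94
Step 5: N_F=123, N_E=65, N_C=58, L=246


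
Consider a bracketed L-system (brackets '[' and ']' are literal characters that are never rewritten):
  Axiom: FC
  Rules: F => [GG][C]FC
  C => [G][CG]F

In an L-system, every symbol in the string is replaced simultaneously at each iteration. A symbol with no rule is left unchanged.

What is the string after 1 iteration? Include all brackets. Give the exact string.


Answer: [GG][C]FC[G][CG]F

Derivation:
Step 0: FC
Step 1: [GG][C]FC[G][CG]F


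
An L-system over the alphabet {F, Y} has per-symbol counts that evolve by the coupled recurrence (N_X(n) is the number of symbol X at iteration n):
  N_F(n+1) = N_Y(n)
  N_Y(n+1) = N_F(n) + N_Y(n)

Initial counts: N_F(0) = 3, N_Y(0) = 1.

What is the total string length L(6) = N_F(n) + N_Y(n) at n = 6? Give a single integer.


Step 0: N_F=3, N_Y=1, L=4
Step 1: N_F=1, N_Y=4, L=5
Step 2: N_F=4, N_Y=5, L=9
Step 3: N_F=5, N_Y=9, L=14
Step 4: N_F=9, N_Y=14, L=23
Step 5: N_F=14, N_Y=23, L=37
Step 6: N_F=23, N_Y=37, L=60

Answer: 60


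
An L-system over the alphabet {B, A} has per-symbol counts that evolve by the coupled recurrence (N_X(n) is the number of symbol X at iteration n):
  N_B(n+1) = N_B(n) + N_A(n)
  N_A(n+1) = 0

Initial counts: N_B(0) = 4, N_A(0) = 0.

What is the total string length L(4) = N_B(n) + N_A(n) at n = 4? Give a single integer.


Answer: 4

Derivation:
Step 0: N_B=4, N_A=0, L=4
Step 1: N_B=4, N_A=0, L=4
Step 2: N_B=4, N_A=0, L=4
Step 3: N_B=4, N_A=0, L=4
Step 4: N_B=4, N_A=0, L=4


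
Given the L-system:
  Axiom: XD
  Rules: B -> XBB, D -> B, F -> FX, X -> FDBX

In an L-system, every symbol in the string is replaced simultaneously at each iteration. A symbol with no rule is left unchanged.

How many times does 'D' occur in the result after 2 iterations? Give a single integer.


Step 0: XD  (1 'D')
Step 1: FDBXB  (1 'D')
Step 2: FXBXBBFDBXXBB  (1 'D')

Answer: 1


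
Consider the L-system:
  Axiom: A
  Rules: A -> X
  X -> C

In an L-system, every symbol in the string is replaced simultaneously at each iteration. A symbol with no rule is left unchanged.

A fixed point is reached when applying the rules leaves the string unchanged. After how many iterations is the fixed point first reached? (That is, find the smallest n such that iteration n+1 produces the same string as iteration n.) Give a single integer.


Answer: 2

Derivation:
Step 0: A
Step 1: X
Step 2: C
Step 3: C  (unchanged — fixed point at step 2)


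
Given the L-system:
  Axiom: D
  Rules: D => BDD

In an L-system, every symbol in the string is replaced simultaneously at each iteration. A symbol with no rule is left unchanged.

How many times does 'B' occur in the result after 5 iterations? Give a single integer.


Answer: 31

Derivation:
Step 0: D  (0 'B')
Step 1: BDD  (1 'B')
Step 2: BBDDBDD  (3 'B')
Step 3: BBBDDBDDBBDDBDD  (7 'B')
Step 4: BBBBDDBDDBBDDBDDBBBDDBDDBBDDBDD  (15 'B')
Step 5: BBBBBDDBDDBBDDBDDBBBDDBDDBBDDBDDBBBBDDBDDBBDDBDDBBBDDBDDBBDDBDD  (31 'B')


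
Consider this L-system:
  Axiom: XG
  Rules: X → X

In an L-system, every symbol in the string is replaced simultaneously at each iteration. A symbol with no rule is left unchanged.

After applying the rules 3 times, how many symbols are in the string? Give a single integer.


Step 0: length = 2
Step 1: length = 2
Step 2: length = 2
Step 3: length = 2

Answer: 2


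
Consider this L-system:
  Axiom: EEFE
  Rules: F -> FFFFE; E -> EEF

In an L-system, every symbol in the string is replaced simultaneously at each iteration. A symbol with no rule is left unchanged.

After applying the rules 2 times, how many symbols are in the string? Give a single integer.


Step 0: length = 4
Step 1: length = 14
Step 2: length = 56

Answer: 56


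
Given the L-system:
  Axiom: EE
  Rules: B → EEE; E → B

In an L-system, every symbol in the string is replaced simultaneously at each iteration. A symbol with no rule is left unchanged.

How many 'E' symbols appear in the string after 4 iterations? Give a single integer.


Answer: 18

Derivation:
Step 0: EE  (2 'E')
Step 1: BB  (0 'E')
Step 2: EEEEEE  (6 'E')
Step 3: BBBBBB  (0 'E')
Step 4: EEEEEEEEEEEEEEEEEE  (18 'E')


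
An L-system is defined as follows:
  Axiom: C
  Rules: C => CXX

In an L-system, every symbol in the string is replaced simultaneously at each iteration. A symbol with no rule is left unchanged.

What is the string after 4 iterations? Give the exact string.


Step 0: C
Step 1: CXX
Step 2: CXXXX
Step 3: CXXXXXX
Step 4: CXXXXXXXX

Answer: CXXXXXXXX


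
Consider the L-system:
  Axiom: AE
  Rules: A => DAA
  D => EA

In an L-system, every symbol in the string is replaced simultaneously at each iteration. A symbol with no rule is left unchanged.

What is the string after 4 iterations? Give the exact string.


Answer: EEADAADAAEDAAEADAADAAEADAADAAEDAAEADAADAAEADAADAAE

Derivation:
Step 0: AE
Step 1: DAAE
Step 2: EADAADAAE
Step 3: EDAAEADAADAAEADAADAAE
Step 4: EEADAADAAEDAAEADAADAAEADAADAAEDAAEADAADAAEADAADAAE


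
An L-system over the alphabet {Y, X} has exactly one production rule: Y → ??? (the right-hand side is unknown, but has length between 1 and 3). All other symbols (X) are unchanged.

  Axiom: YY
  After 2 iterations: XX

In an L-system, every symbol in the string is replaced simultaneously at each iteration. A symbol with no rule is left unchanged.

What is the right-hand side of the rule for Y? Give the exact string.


Answer: X

Derivation:
Trying Y → X:
  Step 0: YY
  Step 1: XX
  Step 2: XX
Matches the given result.


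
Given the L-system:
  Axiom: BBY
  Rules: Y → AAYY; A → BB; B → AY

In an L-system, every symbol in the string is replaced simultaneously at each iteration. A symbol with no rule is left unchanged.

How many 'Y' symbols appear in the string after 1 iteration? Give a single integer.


Answer: 4

Derivation:
Step 0: BBY  (1 'Y')
Step 1: AYAYAAYY  (4 'Y')


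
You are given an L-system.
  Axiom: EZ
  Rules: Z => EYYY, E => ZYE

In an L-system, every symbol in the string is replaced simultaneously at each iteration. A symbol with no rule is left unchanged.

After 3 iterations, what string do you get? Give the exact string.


Answer: ZYEYYYYEYYYYZYEEYYYYZYEYYY

Derivation:
Step 0: EZ
Step 1: ZYEEYYY
Step 2: EYYYYZYEZYEYYY
Step 3: ZYEYYYYEYYYYZYEEYYYYZYEYYY


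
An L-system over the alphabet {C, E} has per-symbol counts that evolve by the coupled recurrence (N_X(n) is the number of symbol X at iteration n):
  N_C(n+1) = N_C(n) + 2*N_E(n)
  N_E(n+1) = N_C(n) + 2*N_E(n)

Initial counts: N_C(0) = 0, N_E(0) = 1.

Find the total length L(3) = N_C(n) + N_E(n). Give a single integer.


Step 0: N_C=0, N_E=1, L=1
Step 1: N_C=2, N_E=2, L=4
Step 2: N_C=6, N_E=6, L=12
Step 3: N_C=18, N_E=18, L=36

Answer: 36


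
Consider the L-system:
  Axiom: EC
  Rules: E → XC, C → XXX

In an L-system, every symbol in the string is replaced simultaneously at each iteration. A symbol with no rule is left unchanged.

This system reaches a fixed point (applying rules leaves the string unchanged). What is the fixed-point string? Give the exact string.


Answer: XXXXXXX

Derivation:
Step 0: EC
Step 1: XCXXX
Step 2: XXXXXXX
Step 3: XXXXXXX  (unchanged — fixed point at step 2)


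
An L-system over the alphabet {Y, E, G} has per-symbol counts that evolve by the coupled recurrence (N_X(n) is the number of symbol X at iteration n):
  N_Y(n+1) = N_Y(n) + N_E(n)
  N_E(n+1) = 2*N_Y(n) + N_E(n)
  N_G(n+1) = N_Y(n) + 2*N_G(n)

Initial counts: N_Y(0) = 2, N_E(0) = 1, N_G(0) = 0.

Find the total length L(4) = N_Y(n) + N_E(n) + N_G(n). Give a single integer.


Answer: 174

Derivation:
Step 0: N_Y=2, N_E=1, N_G=0, L=3
Step 1: N_Y=3, N_E=5, N_G=2, L=10
Step 2: N_Y=8, N_E=11, N_G=7, L=26
Step 3: N_Y=19, N_E=27, N_G=22, L=68
Step 4: N_Y=46, N_E=65, N_G=63, L=174


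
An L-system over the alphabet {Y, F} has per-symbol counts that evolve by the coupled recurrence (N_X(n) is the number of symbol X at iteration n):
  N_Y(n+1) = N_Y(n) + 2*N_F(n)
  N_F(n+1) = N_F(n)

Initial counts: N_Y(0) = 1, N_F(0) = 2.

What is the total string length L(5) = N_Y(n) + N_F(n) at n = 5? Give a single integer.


Step 0: N_Y=1, N_F=2, L=3
Step 1: N_Y=5, N_F=2, L=7
Step 2: N_Y=9, N_F=2, L=11
Step 3: N_Y=13, N_F=2, L=15
Step 4: N_Y=17, N_F=2, L=19
Step 5: N_Y=21, N_F=2, L=23

Answer: 23


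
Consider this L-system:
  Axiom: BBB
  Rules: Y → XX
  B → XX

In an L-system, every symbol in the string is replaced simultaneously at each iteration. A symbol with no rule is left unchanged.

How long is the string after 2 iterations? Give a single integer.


Answer: 6

Derivation:
Step 0: length = 3
Step 1: length = 6
Step 2: length = 6


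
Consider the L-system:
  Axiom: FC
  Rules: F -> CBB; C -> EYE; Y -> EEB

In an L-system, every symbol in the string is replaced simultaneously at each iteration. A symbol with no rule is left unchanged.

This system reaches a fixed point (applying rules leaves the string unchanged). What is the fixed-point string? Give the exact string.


Answer: EEEBEBBEEEBE

Derivation:
Step 0: FC
Step 1: CBBEYE
Step 2: EYEBBEEEBE
Step 3: EEEBEBBEEEBE
Step 4: EEEBEBBEEEBE  (unchanged — fixed point at step 3)


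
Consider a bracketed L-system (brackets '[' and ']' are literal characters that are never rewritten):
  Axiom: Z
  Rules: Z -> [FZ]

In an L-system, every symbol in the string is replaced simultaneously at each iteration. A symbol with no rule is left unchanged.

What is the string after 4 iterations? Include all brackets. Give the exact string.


Answer: [F[F[F[FZ]]]]

Derivation:
Step 0: Z
Step 1: [FZ]
Step 2: [F[FZ]]
Step 3: [F[F[FZ]]]
Step 4: [F[F[F[FZ]]]]


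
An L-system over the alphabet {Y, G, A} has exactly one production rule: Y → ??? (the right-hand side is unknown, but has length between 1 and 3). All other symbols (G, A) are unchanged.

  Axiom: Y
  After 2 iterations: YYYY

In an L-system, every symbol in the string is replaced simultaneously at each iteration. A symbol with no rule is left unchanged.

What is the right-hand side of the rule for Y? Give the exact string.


Answer: YY

Derivation:
Trying Y → YY:
  Step 0: Y
  Step 1: YY
  Step 2: YYYY
Matches the given result.


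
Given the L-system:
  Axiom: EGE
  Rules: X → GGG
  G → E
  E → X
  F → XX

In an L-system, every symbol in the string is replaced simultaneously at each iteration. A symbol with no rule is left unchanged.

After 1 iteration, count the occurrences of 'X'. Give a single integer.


Step 0: EGE  (0 'X')
Step 1: XEX  (2 'X')

Answer: 2


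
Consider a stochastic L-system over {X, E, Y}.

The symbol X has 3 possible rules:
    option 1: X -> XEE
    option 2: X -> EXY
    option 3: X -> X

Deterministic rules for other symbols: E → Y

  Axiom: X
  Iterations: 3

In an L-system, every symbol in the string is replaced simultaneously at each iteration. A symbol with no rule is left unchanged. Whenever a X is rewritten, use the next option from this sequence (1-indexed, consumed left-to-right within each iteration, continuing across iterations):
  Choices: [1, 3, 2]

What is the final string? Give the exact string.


Step 0: X
Step 1: XEE  (used choices [1])
Step 2: XYY  (used choices [3])
Step 3: EXYYY  (used choices [2])

Answer: EXYYY


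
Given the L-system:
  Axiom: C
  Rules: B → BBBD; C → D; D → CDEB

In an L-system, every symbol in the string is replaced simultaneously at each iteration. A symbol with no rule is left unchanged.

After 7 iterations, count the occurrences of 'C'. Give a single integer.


Answer: 87

Derivation:
Step 0: length=1, 'C' count=1
Step 1: length=1, 'C' count=0
Step 2: length=4, 'C' count=1
Step 3: length=10, 'C' count=1
Step 4: length=31, 'C' count=3
Step 5: length=100, 'C' count=8
Step 6: length=337, 'C' count=26
Step 7: length=1153, 'C' count=87
Final string: DCDEBEBBBDCDEBDCDEBEBBBDEBBBDBBBDBBBDCDEBEBBBDBBBDBBBDCDEBBBBDBBBDBBBDCDEBBBBDBBBDBBBDCDEBDCDEBEBBBDCDEBDCDEBEBBBDEBBBDBBBDBBBDCDEBDCDEBEBBBDCDEBDCDEBEBBBDEBBBDBBBDBBBDCDEBEBBBDBBBDBBBDCDEBBBBDBBBDBBBDCDEBBBBDBBBDBBBDCDEBDCDEBEBBBDEBBBDBBBDBBBDCDEBBBBDBBBDBBBDCDEBBBBDBBBDBBBDCDEBDCDEBEBBBDBBBDBBBDBBBDCDEBBBBDBBBDBBBDCDEBBBBDBBBDBBBDCDEBDCDEBEBBBDBBBDBBBDBBBDCDEBBBBDBBBDBBBDCDEBBBBDBBBDBBBDCDEBDCDEBEBBBDCDEBDCDEBEBBBDEBBBDBBBDBBBDCDEBEBBBDBBBDBBBDCDEBBBBDBBBDBBBDCDEBBBBDBBBDBBBDCDEBDCDEBEBBBDBBBDBBBDBBBDCDEBBBBDBBBDBBBDCDEBBBBDBBBDBBBDCDEBDCDEBEBBBDBBBDBBBDBBBDCDEBBBBDBBBDBBBDCDEBBBBDBBBDBBBDCDEBDCDEBEBBBDCDEBDCDEBEBBBDEBBBDBBBDBBBDCDEBBBBDBBBDBBBDCDEBBBBDBBBDBBBDCDEBBBBDBBBDBBBDCDEBDCDEBEBBBDBBBDBBBDBBBDCDEBBBBDBBBDBBBDCDEBBBBDBBBDBBBDCDEBDCDEBEBBBDBBBDBBBDBBBDCDEBBBBDBBBDBBBDCDEBBBBDBBBDBBBDCDEBDCDEBEBBBDCDEBDCDEBEBBBDEBBBDBBBDBBBDCDEBBBBDBBBDBBBDCDEBBBBDBBBDBBBDCDEBBBBDBBBDBBBDCDEBDCDEBEBBBDBBBDBBBDBBBDCDEBBBBDBBBDBBBDCDEBBBBDBBBDBBBDCDEBDCDEBEBBBDBBBDBBBDBBBDCDEBBBBDBBBDBBBDCDEBBBBDBBBDBBBDCDEBDCDEBEBBBDCDEBDCDEBEBBBDEBBBDBBBDBBBDCDEBDCDEBEBBBDCDEBDCDEBEBBBDEBBBDBBBDBBBDCDEBEBBBDBBBDBBBDCDEBBBBDBBBDBBBDCDEBBBBDBBBDBBBDCDEBDCDEBEBBBD


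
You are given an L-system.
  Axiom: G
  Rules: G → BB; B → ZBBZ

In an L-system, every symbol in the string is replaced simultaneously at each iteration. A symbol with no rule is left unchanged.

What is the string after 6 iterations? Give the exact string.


Step 0: G
Step 1: BB
Step 2: ZBBZZBBZ
Step 3: ZZBBZZBBZZZZBBZZBBZZ
Step 4: ZZZBBZZBBZZZZBBZZBBZZZZZZBBZZBBZZZZBBZZBBZZZ
Step 5: ZZZZBBZZBBZZZZBBZZBBZZZZZZBBZZBBZZZZBBZZBBZZZZZZZZBBZZBBZZZZBBZZBBZZZZZZBBZZBBZZZZBBZZBBZZZZ
Step 6: ZZZZZBBZZBBZZZZBBZZBBZZZZZZBBZZBBZZZZBBZZBBZZZZZZZZBBZZBBZZZZBBZZBBZZZZZZBBZZBBZZZZBBZZBBZZZZZZZZZZBBZZBBZZZZBBZZBBZZZZZZBBZZBBZZZZBBZZBBZZZZZZZZBBZZBBZZZZBBZZBBZZZZZZBBZZBBZZZZBBZZBBZZZZZ

Answer: ZZZZZBBZZBBZZZZBBZZBBZZZZZZBBZZBBZZZZBBZZBBZZZZZZZZBBZZBBZZZZBBZZBBZZZZZZBBZZBBZZZZBBZZBBZZZZZZZZZZBBZZBBZZZZBBZZBBZZZZZZBBZZBBZZZZBBZZBBZZZZZZZZBBZZBBZZZZBBZZBBZZZZZZBBZZBBZZZZBBZZBBZZZZZ


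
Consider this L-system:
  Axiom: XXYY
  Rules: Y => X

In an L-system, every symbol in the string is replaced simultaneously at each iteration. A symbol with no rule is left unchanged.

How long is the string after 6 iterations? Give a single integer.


Answer: 4

Derivation:
Step 0: length = 4
Step 1: length = 4
Step 2: length = 4
Step 3: length = 4
Step 4: length = 4
Step 5: length = 4
Step 6: length = 4


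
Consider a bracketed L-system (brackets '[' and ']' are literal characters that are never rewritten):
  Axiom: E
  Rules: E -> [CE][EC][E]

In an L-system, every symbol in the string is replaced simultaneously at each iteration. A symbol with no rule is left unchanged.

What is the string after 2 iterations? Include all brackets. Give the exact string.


Answer: [C[CE][EC][E]][[CE][EC][E]C][[CE][EC][E]]

Derivation:
Step 0: E
Step 1: [CE][EC][E]
Step 2: [C[CE][EC][E]][[CE][EC][E]C][[CE][EC][E]]


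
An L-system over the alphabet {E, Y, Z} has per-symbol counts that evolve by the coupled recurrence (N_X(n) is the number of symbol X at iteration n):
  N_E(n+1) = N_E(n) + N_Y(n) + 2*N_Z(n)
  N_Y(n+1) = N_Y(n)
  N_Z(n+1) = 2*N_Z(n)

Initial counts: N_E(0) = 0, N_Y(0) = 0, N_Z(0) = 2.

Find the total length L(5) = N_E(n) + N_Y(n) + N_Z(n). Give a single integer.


Step 0: N_E=0, N_Y=0, N_Z=2, L=2
Step 1: N_E=4, N_Y=0, N_Z=4, L=8
Step 2: N_E=12, N_Y=0, N_Z=8, L=20
Step 3: N_E=28, N_Y=0, N_Z=16, L=44
Step 4: N_E=60, N_Y=0, N_Z=32, L=92
Step 5: N_E=124, N_Y=0, N_Z=64, L=188

Answer: 188


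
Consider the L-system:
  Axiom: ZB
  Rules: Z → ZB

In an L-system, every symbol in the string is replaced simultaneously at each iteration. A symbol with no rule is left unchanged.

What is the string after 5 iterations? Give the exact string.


Step 0: ZB
Step 1: ZBB
Step 2: ZBBB
Step 3: ZBBBB
Step 4: ZBBBBB
Step 5: ZBBBBBB

Answer: ZBBBBBB


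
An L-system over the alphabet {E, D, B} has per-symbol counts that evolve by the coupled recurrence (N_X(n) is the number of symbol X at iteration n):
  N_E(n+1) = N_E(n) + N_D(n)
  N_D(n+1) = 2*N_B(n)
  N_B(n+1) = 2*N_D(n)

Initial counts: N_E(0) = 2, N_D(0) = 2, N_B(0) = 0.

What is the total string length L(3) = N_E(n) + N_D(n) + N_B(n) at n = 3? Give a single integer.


Step 0: N_E=2, N_D=2, N_B=0, L=4
Step 1: N_E=4, N_D=0, N_B=4, L=8
Step 2: N_E=4, N_D=8, N_B=0, L=12
Step 3: N_E=12, N_D=0, N_B=16, L=28

Answer: 28


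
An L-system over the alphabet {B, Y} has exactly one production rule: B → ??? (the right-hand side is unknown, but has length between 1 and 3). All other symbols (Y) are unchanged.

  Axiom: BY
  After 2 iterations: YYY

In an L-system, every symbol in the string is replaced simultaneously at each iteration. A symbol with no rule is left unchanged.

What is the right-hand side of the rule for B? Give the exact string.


Trying B → YY:
  Step 0: BY
  Step 1: YYY
  Step 2: YYY
Matches the given result.

Answer: YY


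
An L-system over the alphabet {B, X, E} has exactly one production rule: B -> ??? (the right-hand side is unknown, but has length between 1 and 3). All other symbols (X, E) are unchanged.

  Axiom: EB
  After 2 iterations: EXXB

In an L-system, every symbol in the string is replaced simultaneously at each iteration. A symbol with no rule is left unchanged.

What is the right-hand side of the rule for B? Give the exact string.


Answer: XB

Derivation:
Trying B -> XB:
  Step 0: EB
  Step 1: EXB
  Step 2: EXXB
Matches the given result.


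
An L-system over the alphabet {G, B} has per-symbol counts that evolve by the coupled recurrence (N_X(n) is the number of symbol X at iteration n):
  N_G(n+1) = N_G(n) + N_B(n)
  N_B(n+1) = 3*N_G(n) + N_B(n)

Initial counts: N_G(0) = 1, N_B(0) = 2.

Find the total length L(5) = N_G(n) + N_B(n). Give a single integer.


Answer: 448

Derivation:
Step 0: N_G=1, N_B=2, L=3
Step 1: N_G=3, N_B=5, L=8
Step 2: N_G=8, N_B=14, L=22
Step 3: N_G=22, N_B=38, L=60
Step 4: N_G=60, N_B=104, L=164
Step 5: N_G=164, N_B=284, L=448


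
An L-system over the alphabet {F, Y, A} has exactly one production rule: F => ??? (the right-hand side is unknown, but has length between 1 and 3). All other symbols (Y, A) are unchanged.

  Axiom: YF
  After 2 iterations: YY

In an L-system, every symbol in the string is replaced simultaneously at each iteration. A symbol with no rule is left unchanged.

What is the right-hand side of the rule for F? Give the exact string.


Answer: Y

Derivation:
Trying F => Y:
  Step 0: YF
  Step 1: YY
  Step 2: YY
Matches the given result.


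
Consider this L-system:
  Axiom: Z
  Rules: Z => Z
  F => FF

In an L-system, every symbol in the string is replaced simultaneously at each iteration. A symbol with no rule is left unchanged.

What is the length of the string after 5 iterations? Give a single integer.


Answer: 1

Derivation:
Step 0: length = 1
Step 1: length = 1
Step 2: length = 1
Step 3: length = 1
Step 4: length = 1
Step 5: length = 1


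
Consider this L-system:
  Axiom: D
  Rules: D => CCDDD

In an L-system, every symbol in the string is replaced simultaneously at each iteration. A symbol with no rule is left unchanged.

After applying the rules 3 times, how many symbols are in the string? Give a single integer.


Answer: 53

Derivation:
Step 0: length = 1
Step 1: length = 5
Step 2: length = 17
Step 3: length = 53


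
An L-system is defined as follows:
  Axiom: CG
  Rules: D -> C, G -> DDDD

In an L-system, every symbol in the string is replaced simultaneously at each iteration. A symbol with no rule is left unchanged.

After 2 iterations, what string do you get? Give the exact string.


Answer: CCCCC

Derivation:
Step 0: CG
Step 1: CDDDD
Step 2: CCCCC


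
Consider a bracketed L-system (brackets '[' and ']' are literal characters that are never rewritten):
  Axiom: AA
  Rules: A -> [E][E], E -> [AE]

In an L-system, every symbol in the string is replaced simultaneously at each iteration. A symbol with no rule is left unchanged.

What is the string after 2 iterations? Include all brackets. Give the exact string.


Step 0: AA
Step 1: [E][E][E][E]
Step 2: [[AE]][[AE]][[AE]][[AE]]

Answer: [[AE]][[AE]][[AE]][[AE]]


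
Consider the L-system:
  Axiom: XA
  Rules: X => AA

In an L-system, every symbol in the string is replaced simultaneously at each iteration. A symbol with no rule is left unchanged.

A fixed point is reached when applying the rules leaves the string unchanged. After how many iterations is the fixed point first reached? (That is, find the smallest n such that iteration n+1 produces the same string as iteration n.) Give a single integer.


Step 0: XA
Step 1: AAA
Step 2: AAA  (unchanged — fixed point at step 1)

Answer: 1


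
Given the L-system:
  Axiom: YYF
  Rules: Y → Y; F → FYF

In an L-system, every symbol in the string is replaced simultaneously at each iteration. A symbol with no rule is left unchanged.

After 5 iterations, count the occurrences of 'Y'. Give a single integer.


Answer: 33

Derivation:
Step 0: YYF  (2 'Y')
Step 1: YYFYF  (3 'Y')
Step 2: YYFYFYFYF  (5 'Y')
Step 3: YYFYFYFYFYFYFYFYF  (9 'Y')
Step 4: YYFYFYFYFYFYFYFYFYFYFYFYFYFYFYFYF  (17 'Y')
Step 5: YYFYFYFYFYFYFYFYFYFYFYFYFYFYFYFYFYFYFYFYFYFYFYFYFYFYFYFYFYFYFYFYF  (33 'Y')


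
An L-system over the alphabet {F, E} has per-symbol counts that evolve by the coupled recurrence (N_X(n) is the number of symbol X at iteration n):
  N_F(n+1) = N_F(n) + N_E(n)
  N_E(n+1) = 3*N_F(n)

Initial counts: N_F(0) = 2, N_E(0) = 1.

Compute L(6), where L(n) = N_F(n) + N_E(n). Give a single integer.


Answer: 531

Derivation:
Step 0: N_F=2, N_E=1, L=3
Step 1: N_F=3, N_E=6, L=9
Step 2: N_F=9, N_E=9, L=18
Step 3: N_F=18, N_E=27, L=45
Step 4: N_F=45, N_E=54, L=99
Step 5: N_F=99, N_E=135, L=234
Step 6: N_F=234, N_E=297, L=531


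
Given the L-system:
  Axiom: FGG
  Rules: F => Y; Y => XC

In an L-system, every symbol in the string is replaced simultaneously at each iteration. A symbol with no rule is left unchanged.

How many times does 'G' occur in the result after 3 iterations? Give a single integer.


Step 0: FGG  (2 'G')
Step 1: YGG  (2 'G')
Step 2: XCGG  (2 'G')
Step 3: XCGG  (2 'G')

Answer: 2


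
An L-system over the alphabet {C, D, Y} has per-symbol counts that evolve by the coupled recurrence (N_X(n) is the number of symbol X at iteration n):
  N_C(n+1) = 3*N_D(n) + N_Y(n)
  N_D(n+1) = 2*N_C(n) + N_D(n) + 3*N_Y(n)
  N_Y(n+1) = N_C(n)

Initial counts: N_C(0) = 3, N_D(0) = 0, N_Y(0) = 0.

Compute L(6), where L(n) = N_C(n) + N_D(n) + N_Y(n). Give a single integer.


Step 0: N_C=3, N_D=0, N_Y=0, L=3
Step 1: N_C=0, N_D=6, N_Y=3, L=9
Step 2: N_C=21, N_D=15, N_Y=0, L=36
Step 3: N_C=45, N_D=57, N_Y=21, L=123
Step 4: N_C=192, N_D=210, N_Y=45, L=447
Step 5: N_C=675, N_D=729, N_Y=192, L=1596
Step 6: N_C=2379, N_D=2655, N_Y=675, L=5709

Answer: 5709


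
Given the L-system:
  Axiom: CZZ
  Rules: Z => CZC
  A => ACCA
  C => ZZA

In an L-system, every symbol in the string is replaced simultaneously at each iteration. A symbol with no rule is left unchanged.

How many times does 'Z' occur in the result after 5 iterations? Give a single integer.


Answer: 320

Derivation:
Step 0: CZZ  (2 'Z')
Step 1: ZZACZCCZC  (4 'Z')
Step 2: CZCCZCACCAZZACZCZZAZZACZCZZA  (12 'Z')
Step 3: ZZACZCZZAZZACZCZZAACCAZZAZZAACCACZCCZCACCAZZACZCZZACZCCZCACCACZCCZCACCAZZACZCZZACZCCZCACCA  (32 'Z')
Step 4: CZCCZCACCAZZACZCZZACZCCZCACCACZCCZCACCAZZACZCZZACZCCZCACCAACCAZZAZZAACCACZCCZCACCACZCCZCACCAACCAZZAZZAACCAZZACZCZZAZZACZCZZAACCAZZAZZAACCACZCCZCACCAZZACZCZZACZCCZCACCAZZACZCZZAZZACZCZZAACCAZZAZZAACCAZZACZCZZAZZACZCZZAACCAZZAZZAACCACZCCZCACCAZZACZCZZACZCCZCACCAZZACZCZZAZZACZCZZAACCAZZAZZAACCA  (104 'Z')
Step 5: ZZACZCZZAZZACZCZZAACCAZZAZZAACCACZCCZCACCAZZACZCZZACZCCZCACCAZZACZCZZAZZACZCZZAACCAZZAZZAACCAZZACZCZZAZZACZCZZAACCAZZAZZAACCACZCCZCACCAZZACZCZZACZCCZCACCAZZACZCZZAZZACZCZZAACCAZZAZZAACCAACCAZZAZZAACCACZCCZCACCACZCCZCACCAACCAZZAZZAACCAZZACZCZZAZZACZCZZAACCAZZAZZAACCAZZACZCZZAZZACZCZZAACCAZZAZZAACCAACCAZZAZZAACCACZCCZCACCACZCCZCACCAACCAZZAZZAACCACZCCZCACCAZZACZCZZACZCCZCACCACZCCZCACCAZZACZCZZACZCCZCACCAACCAZZAZZAACCACZCCZCACCACZCCZCACCAACCAZZAZZAACCAZZACZCZZAZZACZCZZAACCAZZAZZAACCACZCCZCACCAZZACZCZZACZCCZCACCAZZACZCZZAZZACZCZZAACCAZZAZZAACCACZCCZCACCAZZACZCZZACZCCZCACCACZCCZCACCAZZACZCZZACZCCZCACCAACCAZZAZZAACCACZCCZCACCACZCCZCACCAACCAZZAZZAACCACZCCZCACCAZZACZCZZACZCCZCACCACZCCZCACCAZZACZCZZACZCCZCACCAACCAZZAZZAACCACZCCZCACCACZCCZCACCAACCAZZAZZAACCAZZACZCZZAZZACZCZZAACCAZZAZZAACCACZCCZCACCAZZACZCZZACZCCZCACCAZZACZCZZAZZACZCZZAACCAZZAZZAACCACZCCZCACCAZZACZCZZACZCCZCACCACZCCZCACCAZZACZCZZACZCCZCACCAACCAZZAZZAACCACZCCZCACCACZCCZCACCAACCAZZAZZAACCA  (320 'Z')
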